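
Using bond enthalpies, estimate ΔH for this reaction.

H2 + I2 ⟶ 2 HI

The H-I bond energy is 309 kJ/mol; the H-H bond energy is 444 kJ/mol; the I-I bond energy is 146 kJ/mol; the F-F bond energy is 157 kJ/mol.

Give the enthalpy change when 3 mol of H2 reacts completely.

Bonds broken (reactants):
  H-H: 1 × 444 = 444
  I-I: 1 × 146 = 146
  Σ(broken) = 590 kJ
Bonds formed (products):
  H-I: 2 × 309 = 618
  Σ(formed) = 618 kJ
ΔH = Σ(broken) − Σ(formed) = 590 − 618 = −28 kJ
For 3× the reaction as written: 3 × (−28) = −84 kJ

ΔH = −84 kJ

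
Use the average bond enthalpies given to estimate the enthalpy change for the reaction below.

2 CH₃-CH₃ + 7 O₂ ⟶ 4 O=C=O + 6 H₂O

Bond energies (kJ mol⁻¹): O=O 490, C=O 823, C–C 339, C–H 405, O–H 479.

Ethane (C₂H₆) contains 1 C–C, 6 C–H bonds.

Bonds broken (reactants):
  C–C: 2 × 339 = 678
  C–H: 12 × 405 = 4860
  O=O: 7 × 490 = 3430
  Σ(broken) = 8968 kJ
Bonds formed (products):
  C=O: 8 × 823 = 6584
  O–H: 12 × 479 = 5748
  Σ(formed) = 12332 kJ
ΔH = Σ(broken) − Σ(formed) = 8968 − 12332 = −3364 kJ

ΔH ≈ −3364 kJ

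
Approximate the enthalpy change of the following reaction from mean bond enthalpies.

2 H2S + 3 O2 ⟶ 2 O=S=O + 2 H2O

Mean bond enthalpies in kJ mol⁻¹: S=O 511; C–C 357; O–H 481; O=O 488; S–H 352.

ΔH ≈ −1096 kJ

Bonds broken (reactants):
  O=O: 3 × 488 = 1464
  S–H: 4 × 352 = 1408
  Σ(broken) = 2872 kJ
Bonds formed (products):
  O–H: 4 × 481 = 1924
  S=O: 4 × 511 = 2044
  Σ(formed) = 3968 kJ
ΔH = Σ(broken) − Σ(formed) = 2872 − 3968 = −1096 kJ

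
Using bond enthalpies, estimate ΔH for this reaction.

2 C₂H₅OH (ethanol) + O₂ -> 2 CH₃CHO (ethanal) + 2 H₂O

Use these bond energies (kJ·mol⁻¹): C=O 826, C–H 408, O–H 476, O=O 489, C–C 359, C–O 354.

Bonds broken (reactants):
  C–C: 2 × 359 = 718
  C–H: 10 × 408 = 4080
  C–O: 2 × 354 = 708
  O–H: 2 × 476 = 952
  O=O: 1 × 489 = 489
  Σ(broken) = 6947 kJ
Bonds formed (products):
  C–C: 2 × 359 = 718
  C–H: 8 × 408 = 3264
  C=O: 2 × 826 = 1652
  O–H: 4 × 476 = 1904
  Σ(formed) = 7538 kJ
ΔH = Σ(broken) − Σ(formed) = 6947 − 7538 = −591 kJ

ΔH ≈ −591 kJ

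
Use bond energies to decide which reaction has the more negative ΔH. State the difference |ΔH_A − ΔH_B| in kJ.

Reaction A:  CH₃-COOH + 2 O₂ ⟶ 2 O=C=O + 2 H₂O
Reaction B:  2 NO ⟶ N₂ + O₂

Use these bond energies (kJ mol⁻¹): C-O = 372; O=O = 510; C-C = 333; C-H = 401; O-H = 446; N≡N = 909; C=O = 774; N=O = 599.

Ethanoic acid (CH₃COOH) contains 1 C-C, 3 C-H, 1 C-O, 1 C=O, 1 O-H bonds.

Reaction A, by 511 kJ

Reaction A:
  Bonds broken (reactants):
    C-C: 1 × 333 = 333
    C-H: 3 × 401 = 1203
    C-O: 1 × 372 = 372
    C=O: 1 × 774 = 774
    O-H: 1 × 446 = 446
    O=O: 2 × 510 = 1020
    Σ(broken) = 4148 kJ
  Bonds formed (products):
    C=O: 4 × 774 = 3096
    O-H: 4 × 446 = 1784
    Σ(formed) = 4880 kJ
  ΔH_A = 4148 − 4880 = −732 kJ
Reaction B:
  Bonds broken (reactants):
    N=O: 2 × 599 = 1198
    Σ(broken) = 1198 kJ
  Bonds formed (products):
    N≡N: 1 × 909 = 909
    O=O: 1 × 510 = 510
    Σ(formed) = 1419 kJ
  ΔH_B = 1198 − 1419 = −221 kJ
ΔH_A − ΔH_B = −511 kJ, so reaction A has the more negative ΔH; |ΔH_A − ΔH_B| = 511 kJ.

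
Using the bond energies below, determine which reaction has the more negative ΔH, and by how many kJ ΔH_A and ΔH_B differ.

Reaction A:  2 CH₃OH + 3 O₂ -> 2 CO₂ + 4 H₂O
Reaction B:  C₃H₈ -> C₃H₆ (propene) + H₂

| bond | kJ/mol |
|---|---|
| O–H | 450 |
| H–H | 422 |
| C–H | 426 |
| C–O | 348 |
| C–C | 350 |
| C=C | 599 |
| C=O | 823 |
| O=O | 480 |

Reaction A, by 1481 kJ

Reaction A:
  Bonds broken (reactants):
    C–H: 6 × 426 = 2556
    C–O: 2 × 348 = 696
    O–H: 2 × 450 = 900
    O=O: 3 × 480 = 1440
    Σ(broken) = 5592 kJ
  Bonds formed (products):
    C=O: 4 × 823 = 3292
    O–H: 8 × 450 = 3600
    Σ(formed) = 6892 kJ
  ΔH_A = 5592 − 6892 = −1300 kJ
Reaction B:
  Bonds broken (reactants):
    C–C: 2 × 350 = 700
    C–H: 8 × 426 = 3408
    Σ(broken) = 4108 kJ
  Bonds formed (products):
    C–C: 1 × 350 = 350
    C–H: 6 × 426 = 2556
    C=C: 1 × 599 = 599
    H–H: 1 × 422 = 422
    Σ(formed) = 3927 kJ
  ΔH_B = 4108 − 3927 = +181 kJ
ΔH_A − ΔH_B = −1481 kJ, so reaction A has the more negative ΔH; |ΔH_A − ΔH_B| = 1481 kJ.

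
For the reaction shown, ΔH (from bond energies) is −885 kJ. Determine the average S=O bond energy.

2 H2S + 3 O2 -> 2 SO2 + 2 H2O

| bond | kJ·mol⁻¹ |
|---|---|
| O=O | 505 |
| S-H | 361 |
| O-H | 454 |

D(S=O) ≈ 507 kJ/mol

Let D be the S=O bond energy.
Σ(broken) = 3×505 + 4×361 = 2959
Σ(formed) = 4×454 + 4×D = 1816 + 4D
ΔH = Σ(broken) − Σ(formed) = (2959) − (1816 + 4D) = +1143 − 4D
Setting this equal to −885 kJ gives 4D = 2028, so D = 507 kJ/mol.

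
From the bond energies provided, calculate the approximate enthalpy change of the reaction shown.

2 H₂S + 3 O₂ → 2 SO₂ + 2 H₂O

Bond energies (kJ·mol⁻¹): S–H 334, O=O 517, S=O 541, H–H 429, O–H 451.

Bonds broken (reactants):
  O=O: 3 × 517 = 1551
  S–H: 4 × 334 = 1336
  Σ(broken) = 2887 kJ
Bonds formed (products):
  O–H: 4 × 451 = 1804
  S=O: 4 × 541 = 2164
  Σ(formed) = 3968 kJ
ΔH = Σ(broken) − Σ(formed) = 2887 − 3968 = −1081 kJ

ΔH ≈ −1081 kJ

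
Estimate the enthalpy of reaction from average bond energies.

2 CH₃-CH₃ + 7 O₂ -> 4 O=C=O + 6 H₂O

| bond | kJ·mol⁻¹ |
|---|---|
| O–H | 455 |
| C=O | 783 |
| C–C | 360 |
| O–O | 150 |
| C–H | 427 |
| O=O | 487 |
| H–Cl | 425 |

Bonds broken (reactants):
  C–C: 2 × 360 = 720
  C–H: 12 × 427 = 5124
  O=O: 7 × 487 = 3409
  Σ(broken) = 9253 kJ
Bonds formed (products):
  C=O: 8 × 783 = 6264
  O–H: 12 × 455 = 5460
  Σ(formed) = 11724 kJ
ΔH = Σ(broken) − Σ(formed) = 9253 − 11724 = −2471 kJ

ΔH ≈ −2471 kJ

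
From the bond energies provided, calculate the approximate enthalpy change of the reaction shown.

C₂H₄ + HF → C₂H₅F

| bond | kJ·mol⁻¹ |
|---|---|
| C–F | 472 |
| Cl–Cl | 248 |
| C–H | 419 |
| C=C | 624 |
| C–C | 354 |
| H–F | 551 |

Bonds broken (reactants):
  C–H: 4 × 419 = 1676
  C=C: 1 × 624 = 624
  H–F: 1 × 551 = 551
  Σ(broken) = 2851 kJ
Bonds formed (products):
  C–C: 1 × 354 = 354
  C–F: 1 × 472 = 472
  C–H: 5 × 419 = 2095
  Σ(formed) = 2921 kJ
ΔH = Σ(broken) − Σ(formed) = 2851 − 2921 = −70 kJ

ΔH ≈ −70 kJ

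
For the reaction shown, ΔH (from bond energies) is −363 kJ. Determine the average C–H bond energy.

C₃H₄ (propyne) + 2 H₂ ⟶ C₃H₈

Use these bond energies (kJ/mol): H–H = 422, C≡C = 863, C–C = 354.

Let D be the C–H bond energy.
Σ(broken) = 1×863 + 1×354 + 4×D + 2×422 = 2061 + 4D
Σ(formed) = 2×354 + 8×D = 708 + 8D
ΔH = Σ(broken) − Σ(formed) = (2061 + 4D) − (708 + 8D) = +1353 − 4D
Setting this equal to −363 kJ gives 4D = 1716, so D = 429 kJ/mol.

D(C–H) ≈ 429 kJ/mol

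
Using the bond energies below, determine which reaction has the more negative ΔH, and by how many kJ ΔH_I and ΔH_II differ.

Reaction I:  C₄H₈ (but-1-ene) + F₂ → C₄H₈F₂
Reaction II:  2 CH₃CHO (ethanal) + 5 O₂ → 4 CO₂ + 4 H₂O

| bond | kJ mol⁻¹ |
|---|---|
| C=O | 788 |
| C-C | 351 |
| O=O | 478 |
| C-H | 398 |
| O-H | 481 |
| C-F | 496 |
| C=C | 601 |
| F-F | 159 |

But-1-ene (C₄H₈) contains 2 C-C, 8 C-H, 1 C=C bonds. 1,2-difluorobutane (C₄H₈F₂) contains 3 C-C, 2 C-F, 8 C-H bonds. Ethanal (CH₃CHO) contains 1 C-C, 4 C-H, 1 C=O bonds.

Reaction II, by 1717 kJ

Reaction I:
  Bonds broken (reactants):
    C-C: 2 × 351 = 702
    C-H: 8 × 398 = 3184
    C=C: 1 × 601 = 601
    F-F: 1 × 159 = 159
    Σ(broken) = 4646 kJ
  Bonds formed (products):
    C-C: 3 × 351 = 1053
    C-F: 2 × 496 = 992
    C-H: 8 × 398 = 3184
    Σ(formed) = 5229 kJ
  ΔH_I = 4646 − 5229 = −583 kJ
Reaction II:
  Bonds broken (reactants):
    C-C: 2 × 351 = 702
    C-H: 8 × 398 = 3184
    C=O: 2 × 788 = 1576
    O=O: 5 × 478 = 2390
    Σ(broken) = 7852 kJ
  Bonds formed (products):
    C=O: 8 × 788 = 6304
    O-H: 8 × 481 = 3848
    Σ(formed) = 10152 kJ
  ΔH_II = 7852 − 10152 = −2300 kJ
ΔH_I − ΔH_II = +1717 kJ, so reaction II has the more negative ΔH; |ΔH_I − ΔH_II| = 1717 kJ.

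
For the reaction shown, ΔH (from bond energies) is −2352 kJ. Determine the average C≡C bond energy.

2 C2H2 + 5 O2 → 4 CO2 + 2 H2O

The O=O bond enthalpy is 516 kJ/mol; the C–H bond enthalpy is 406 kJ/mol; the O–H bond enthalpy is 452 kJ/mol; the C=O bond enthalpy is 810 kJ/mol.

Let D be the C≡C bond energy.
Σ(broken) = 2×D + 4×406 + 5×516 = 4204 + 2D
Σ(formed) = 8×810 + 4×452 = 8288
ΔH = Σ(broken) − Σ(formed) = (4204 + 2D) − (8288) = −4084 + 2D
Setting this equal to −2352 kJ gives 2D = 1732, so D = 866 kJ/mol.

D(C≡C) ≈ 866 kJ/mol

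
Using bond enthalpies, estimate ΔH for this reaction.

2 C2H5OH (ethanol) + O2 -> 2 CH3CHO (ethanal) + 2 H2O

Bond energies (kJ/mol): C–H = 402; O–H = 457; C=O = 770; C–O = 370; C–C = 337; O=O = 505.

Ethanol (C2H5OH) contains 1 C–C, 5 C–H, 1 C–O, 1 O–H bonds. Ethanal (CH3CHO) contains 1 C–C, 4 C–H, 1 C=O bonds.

Bonds broken (reactants):
  C–C: 2 × 337 = 674
  C–H: 10 × 402 = 4020
  C–O: 2 × 370 = 740
  O–H: 2 × 457 = 914
  O=O: 1 × 505 = 505
  Σ(broken) = 6853 kJ
Bonds formed (products):
  C–C: 2 × 337 = 674
  C–H: 8 × 402 = 3216
  C=O: 2 × 770 = 1540
  O–H: 4 × 457 = 1828
  Σ(formed) = 7258 kJ
ΔH = Σ(broken) − Σ(formed) = 6853 − 7258 = −405 kJ

ΔH ≈ −405 kJ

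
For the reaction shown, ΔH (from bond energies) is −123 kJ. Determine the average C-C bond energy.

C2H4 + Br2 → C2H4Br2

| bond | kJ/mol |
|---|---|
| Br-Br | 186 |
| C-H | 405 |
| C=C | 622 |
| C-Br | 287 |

D(C-C) ≈ 357 kJ/mol

Let D be the C-C bond energy.
Σ(broken) = 1×186 + 4×405 + 1×622 = 2428
Σ(formed) = 2×287 + 1×D + 4×405 = 2194 + D
ΔH = Σ(broken) − Σ(formed) = (2428) − (2194 + D) = +234 − D
Setting this equal to −123 kJ gives D = 357 kJ/mol.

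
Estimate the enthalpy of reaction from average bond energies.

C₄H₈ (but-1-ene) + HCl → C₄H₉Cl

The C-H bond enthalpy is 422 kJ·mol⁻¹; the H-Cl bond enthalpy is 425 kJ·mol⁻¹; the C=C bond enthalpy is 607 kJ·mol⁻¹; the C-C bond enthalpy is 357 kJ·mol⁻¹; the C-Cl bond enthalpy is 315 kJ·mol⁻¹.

ΔH ≈ −62 kJ

Bonds broken (reactants):
  C-C: 2 × 357 = 714
  C-H: 8 × 422 = 3376
  C=C: 1 × 607 = 607
  H-Cl: 1 × 425 = 425
  Σ(broken) = 5122 kJ
Bonds formed (products):
  C-C: 3 × 357 = 1071
  C-Cl: 1 × 315 = 315
  C-H: 9 × 422 = 3798
  Σ(formed) = 5184 kJ
ΔH = Σ(broken) − Σ(formed) = 5122 − 5184 = −62 kJ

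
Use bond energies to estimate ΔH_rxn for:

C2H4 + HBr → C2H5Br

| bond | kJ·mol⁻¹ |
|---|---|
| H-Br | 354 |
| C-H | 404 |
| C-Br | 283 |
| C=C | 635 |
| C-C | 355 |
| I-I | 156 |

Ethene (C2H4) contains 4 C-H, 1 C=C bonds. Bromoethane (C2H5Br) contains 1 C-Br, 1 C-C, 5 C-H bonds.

Bonds broken (reactants):
  C-H: 4 × 404 = 1616
  C=C: 1 × 635 = 635
  H-Br: 1 × 354 = 354
  Σ(broken) = 2605 kJ
Bonds formed (products):
  C-Br: 1 × 283 = 283
  C-C: 1 × 355 = 355
  C-H: 5 × 404 = 2020
  Σ(formed) = 2658 kJ
ΔH = Σ(broken) − Σ(formed) = 2605 − 2658 = −53 kJ

ΔH ≈ −53 kJ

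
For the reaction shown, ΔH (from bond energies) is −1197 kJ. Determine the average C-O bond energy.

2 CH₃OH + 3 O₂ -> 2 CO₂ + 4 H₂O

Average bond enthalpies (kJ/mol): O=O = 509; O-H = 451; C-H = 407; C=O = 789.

D(C-O) ≈ 348 kJ/mol

Let D be the C-O bond energy.
Σ(broken) = 6×407 + 2×D + 2×451 + 3×509 = 4871 + 2D
Σ(formed) = 4×789 + 8×451 = 6764
ΔH = Σ(broken) − Σ(formed) = (4871 + 2D) − (6764) = −1893 + 2D
Setting this equal to −1197 kJ gives 2D = 696, so D = 348 kJ/mol.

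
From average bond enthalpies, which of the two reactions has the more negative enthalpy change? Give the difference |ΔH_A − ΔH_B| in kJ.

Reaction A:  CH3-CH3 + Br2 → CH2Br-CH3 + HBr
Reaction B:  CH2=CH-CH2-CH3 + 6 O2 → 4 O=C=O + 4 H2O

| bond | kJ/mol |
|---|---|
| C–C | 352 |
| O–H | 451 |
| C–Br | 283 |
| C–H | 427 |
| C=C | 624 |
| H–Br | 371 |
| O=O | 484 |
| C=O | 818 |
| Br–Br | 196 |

Reaction A:
  Bonds broken (reactants):
    Br–Br: 1 × 196 = 196
    C–C: 1 × 352 = 352
    C–H: 6 × 427 = 2562
    Σ(broken) = 3110 kJ
  Bonds formed (products):
    C–Br: 1 × 283 = 283
    C–C: 1 × 352 = 352
    C–H: 5 × 427 = 2135
    H–Br: 1 × 371 = 371
    Σ(formed) = 3141 kJ
  ΔH_A = 3110 − 3141 = −31 kJ
Reaction B:
  Bonds broken (reactants):
    C–C: 2 × 352 = 704
    C–H: 8 × 427 = 3416
    C=C: 1 × 624 = 624
    O=O: 6 × 484 = 2904
    Σ(broken) = 7648 kJ
  Bonds formed (products):
    C=O: 8 × 818 = 6544
    O–H: 8 × 451 = 3608
    Σ(formed) = 10152 kJ
  ΔH_B = 7648 − 10152 = −2504 kJ
ΔH_A − ΔH_B = +2473 kJ, so reaction B has the more negative ΔH; |ΔH_A − ΔH_B| = 2473 kJ.

Reaction B, by 2473 kJ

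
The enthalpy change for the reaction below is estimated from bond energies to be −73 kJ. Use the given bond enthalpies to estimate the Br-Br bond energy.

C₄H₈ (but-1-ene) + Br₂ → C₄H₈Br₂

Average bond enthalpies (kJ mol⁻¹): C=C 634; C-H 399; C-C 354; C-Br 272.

Let D be the Br-Br bond energy.
Σ(broken) = 1×D + 2×354 + 8×399 + 1×634 = 4534 + D
Σ(formed) = 2×272 + 3×354 + 8×399 = 4798
ΔH = Σ(broken) − Σ(formed) = (4534 + D) − (4798) = −264 + D
Setting this equal to −73 kJ gives D = 191 kJ/mol.

D(Br-Br) ≈ 191 kJ/mol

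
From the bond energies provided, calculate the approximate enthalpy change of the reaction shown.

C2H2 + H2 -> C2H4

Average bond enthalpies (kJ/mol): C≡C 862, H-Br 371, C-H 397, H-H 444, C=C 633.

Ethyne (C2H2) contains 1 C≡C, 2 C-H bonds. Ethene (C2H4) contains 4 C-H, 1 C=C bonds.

ΔH ≈ −121 kJ

Bonds broken (reactants):
  C≡C: 1 × 862 = 862
  C-H: 2 × 397 = 794
  H-H: 1 × 444 = 444
  Σ(broken) = 2100 kJ
Bonds formed (products):
  C-H: 4 × 397 = 1588
  C=C: 1 × 633 = 633
  Σ(formed) = 2221 kJ
ΔH = Σ(broken) − Σ(formed) = 2100 − 2221 = −121 kJ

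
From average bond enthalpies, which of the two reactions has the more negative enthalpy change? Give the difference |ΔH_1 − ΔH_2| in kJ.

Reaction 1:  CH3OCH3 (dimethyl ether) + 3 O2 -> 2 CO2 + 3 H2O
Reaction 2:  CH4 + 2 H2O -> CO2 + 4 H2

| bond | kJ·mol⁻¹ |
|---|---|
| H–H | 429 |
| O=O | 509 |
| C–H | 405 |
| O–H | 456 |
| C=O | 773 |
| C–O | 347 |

Reaction 1:
  Bonds broken (reactants):
    C–H: 6 × 405 = 2430
    C–O: 2 × 347 = 694
    O=O: 3 × 509 = 1527
    Σ(broken) = 4651 kJ
  Bonds formed (products):
    C=O: 4 × 773 = 3092
    O–H: 6 × 456 = 2736
    Σ(formed) = 5828 kJ
  ΔH_1 = 4651 − 5828 = −1177 kJ
Reaction 2:
  Bonds broken (reactants):
    C–H: 4 × 405 = 1620
    O–H: 4 × 456 = 1824
    Σ(broken) = 3444 kJ
  Bonds formed (products):
    C=O: 2 × 773 = 1546
    H–H: 4 × 429 = 1716
    Σ(formed) = 3262 kJ
  ΔH_2 = 3444 − 3262 = +182 kJ
ΔH_1 − ΔH_2 = −1359 kJ, so reaction 1 has the more negative ΔH; |ΔH_1 − ΔH_2| = 1359 kJ.

Reaction 1, by 1359 kJ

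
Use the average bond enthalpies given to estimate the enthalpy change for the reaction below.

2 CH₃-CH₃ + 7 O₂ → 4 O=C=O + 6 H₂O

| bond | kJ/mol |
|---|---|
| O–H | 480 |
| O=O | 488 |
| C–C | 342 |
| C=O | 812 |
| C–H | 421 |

ΔH ≈ −3104 kJ

Bonds broken (reactants):
  C–C: 2 × 342 = 684
  C–H: 12 × 421 = 5052
  O=O: 7 × 488 = 3416
  Σ(broken) = 9152 kJ
Bonds formed (products):
  C=O: 8 × 812 = 6496
  O–H: 12 × 480 = 5760
  Σ(formed) = 12256 kJ
ΔH = Σ(broken) − Σ(formed) = 9152 − 12256 = −3104 kJ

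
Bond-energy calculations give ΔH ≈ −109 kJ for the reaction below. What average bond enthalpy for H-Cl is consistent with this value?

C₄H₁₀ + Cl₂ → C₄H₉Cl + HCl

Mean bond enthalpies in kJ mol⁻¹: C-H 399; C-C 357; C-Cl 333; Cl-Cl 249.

D(H-Cl) ≈ 424 kJ/mol

Let D be the H-Cl bond energy.
Σ(broken) = 3×357 + 10×399 + 1×249 = 5310
Σ(formed) = 3×357 + 1×333 + 9×399 + 1×D = 4995 + D
ΔH = Σ(broken) − Σ(formed) = (5310) − (4995 + D) = +315 − D
Setting this equal to −109 kJ gives D = 424 kJ/mol.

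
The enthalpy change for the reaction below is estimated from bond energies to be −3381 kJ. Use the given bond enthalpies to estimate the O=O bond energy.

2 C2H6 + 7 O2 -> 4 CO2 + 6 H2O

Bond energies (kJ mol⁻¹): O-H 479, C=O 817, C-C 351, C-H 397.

D(O=O) ≈ 491 kJ/mol

Let D be the O=O bond energy.
Σ(broken) = 2×351 + 12×397 + 7×D = 5466 + 7D
Σ(formed) = 8×817 + 12×479 = 12284
ΔH = Σ(broken) − Σ(formed) = (5466 + 7D) − (12284) = −6818 + 7D
Setting this equal to −3381 kJ gives 7D = 3437, so D = 491 kJ/mol.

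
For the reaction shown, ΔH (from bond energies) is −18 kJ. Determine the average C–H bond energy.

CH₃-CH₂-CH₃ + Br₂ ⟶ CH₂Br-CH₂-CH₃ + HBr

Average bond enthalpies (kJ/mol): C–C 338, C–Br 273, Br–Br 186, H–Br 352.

D(C–H) ≈ 421 kJ/mol

Let D be the C–H bond energy.
Σ(broken) = 1×186 + 2×338 + 8×D = 862 + 8D
Σ(formed) = 1×273 + 2×338 + 7×D + 1×352 = 1301 + 7D
ΔH = Σ(broken) − Σ(formed) = (862 + 8D) − (1301 + 7D) = −439 + D
Setting this equal to −18 kJ gives D = 421 kJ/mol.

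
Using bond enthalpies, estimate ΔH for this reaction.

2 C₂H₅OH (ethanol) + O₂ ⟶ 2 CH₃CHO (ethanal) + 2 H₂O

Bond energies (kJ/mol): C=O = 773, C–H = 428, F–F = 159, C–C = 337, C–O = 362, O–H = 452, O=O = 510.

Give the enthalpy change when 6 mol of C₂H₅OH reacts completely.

Bonds broken (reactants):
  C–C: 2 × 337 = 674
  C–H: 10 × 428 = 4280
  C–O: 2 × 362 = 724
  O–H: 2 × 452 = 904
  O=O: 1 × 510 = 510
  Σ(broken) = 7092 kJ
Bonds formed (products):
  C–C: 2 × 337 = 674
  C–H: 8 × 428 = 3424
  C=O: 2 × 773 = 1546
  O–H: 4 × 452 = 1808
  Σ(formed) = 7452 kJ
ΔH = Σ(broken) − Σ(formed) = 7092 − 7452 = −360 kJ
For 3× the reaction as written: 3 × (−360) = −1080 kJ

ΔH = −1080 kJ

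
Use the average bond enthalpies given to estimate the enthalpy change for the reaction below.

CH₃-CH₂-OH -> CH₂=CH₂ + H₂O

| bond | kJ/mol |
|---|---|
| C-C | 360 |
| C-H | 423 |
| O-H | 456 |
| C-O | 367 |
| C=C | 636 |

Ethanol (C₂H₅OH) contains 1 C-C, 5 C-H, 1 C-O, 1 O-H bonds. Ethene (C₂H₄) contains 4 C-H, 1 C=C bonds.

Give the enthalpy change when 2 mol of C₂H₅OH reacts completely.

Bonds broken (reactants):
  C-C: 1 × 360 = 360
  C-H: 5 × 423 = 2115
  C-O: 1 × 367 = 367
  O-H: 1 × 456 = 456
  Σ(broken) = 3298 kJ
Bonds formed (products):
  C-H: 4 × 423 = 1692
  C=C: 1 × 636 = 636
  O-H: 2 × 456 = 912
  Σ(formed) = 3240 kJ
ΔH = Σ(broken) − Σ(formed) = 3298 − 3240 = +58 kJ
For 2× the reaction as written: 2 × (+58) = +116 kJ

ΔH = +116 kJ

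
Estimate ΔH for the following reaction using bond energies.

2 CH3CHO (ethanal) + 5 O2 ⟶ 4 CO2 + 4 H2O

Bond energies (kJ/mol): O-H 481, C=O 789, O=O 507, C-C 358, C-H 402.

ΔH ≈ −2115 kJ

Bonds broken (reactants):
  C-C: 2 × 358 = 716
  C-H: 8 × 402 = 3216
  C=O: 2 × 789 = 1578
  O=O: 5 × 507 = 2535
  Σ(broken) = 8045 kJ
Bonds formed (products):
  C=O: 8 × 789 = 6312
  O-H: 8 × 481 = 3848
  Σ(formed) = 10160 kJ
ΔH = Σ(broken) − Σ(formed) = 8045 − 10160 = −2115 kJ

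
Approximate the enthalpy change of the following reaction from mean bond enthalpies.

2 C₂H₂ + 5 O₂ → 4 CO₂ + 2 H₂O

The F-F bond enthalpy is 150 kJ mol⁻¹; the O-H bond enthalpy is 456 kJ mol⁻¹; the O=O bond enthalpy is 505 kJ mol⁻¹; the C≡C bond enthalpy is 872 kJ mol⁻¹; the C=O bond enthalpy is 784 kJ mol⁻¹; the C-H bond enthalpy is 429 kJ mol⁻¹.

ΔH ≈ −2111 kJ

Bonds broken (reactants):
  C≡C: 2 × 872 = 1744
  C-H: 4 × 429 = 1716
  O=O: 5 × 505 = 2525
  Σ(broken) = 5985 kJ
Bonds formed (products):
  C=O: 8 × 784 = 6272
  O-H: 4 × 456 = 1824
  Σ(formed) = 8096 kJ
ΔH = Σ(broken) − Σ(formed) = 5985 − 8096 = −2111 kJ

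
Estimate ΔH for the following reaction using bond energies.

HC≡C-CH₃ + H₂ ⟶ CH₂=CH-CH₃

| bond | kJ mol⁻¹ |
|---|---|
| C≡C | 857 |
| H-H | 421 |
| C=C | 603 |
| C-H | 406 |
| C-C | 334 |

Bonds broken (reactants):
  C≡C: 1 × 857 = 857
  C-C: 1 × 334 = 334
  C-H: 4 × 406 = 1624
  H-H: 1 × 421 = 421
  Σ(broken) = 3236 kJ
Bonds formed (products):
  C-C: 1 × 334 = 334
  C-H: 6 × 406 = 2436
  C=C: 1 × 603 = 603
  Σ(formed) = 3373 kJ
ΔH = Σ(broken) − Σ(formed) = 3236 − 3373 = −137 kJ

ΔH ≈ −137 kJ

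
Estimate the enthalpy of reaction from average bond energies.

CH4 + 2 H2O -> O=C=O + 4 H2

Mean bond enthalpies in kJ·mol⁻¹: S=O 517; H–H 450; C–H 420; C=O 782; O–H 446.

Bonds broken (reactants):
  C–H: 4 × 420 = 1680
  O–H: 4 × 446 = 1784
  Σ(broken) = 3464 kJ
Bonds formed (products):
  C=O: 2 × 782 = 1564
  H–H: 4 × 450 = 1800
  Σ(formed) = 3364 kJ
ΔH = Σ(broken) − Σ(formed) = 3464 − 3364 = +100 kJ

ΔH ≈ +100 kJ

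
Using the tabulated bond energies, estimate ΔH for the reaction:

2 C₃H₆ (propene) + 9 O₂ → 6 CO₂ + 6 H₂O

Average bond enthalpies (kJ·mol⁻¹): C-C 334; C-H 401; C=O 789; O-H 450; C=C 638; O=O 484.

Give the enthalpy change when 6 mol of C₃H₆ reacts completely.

ΔH = −11268 kJ

Bonds broken (reactants):
  C-C: 2 × 334 = 668
  C-H: 12 × 401 = 4812
  C=C: 2 × 638 = 1276
  O=O: 9 × 484 = 4356
  Σ(broken) = 11112 kJ
Bonds formed (products):
  C=O: 12 × 789 = 9468
  O-H: 12 × 450 = 5400
  Σ(formed) = 14868 kJ
ΔH = Σ(broken) − Σ(formed) = 11112 − 14868 = −3756 kJ
For 3× the reaction as written: 3 × (−3756) = −11268 kJ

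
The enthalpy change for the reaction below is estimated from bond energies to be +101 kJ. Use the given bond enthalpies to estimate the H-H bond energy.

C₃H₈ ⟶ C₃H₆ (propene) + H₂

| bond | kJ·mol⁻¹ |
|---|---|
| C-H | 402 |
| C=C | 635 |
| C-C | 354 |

Let D be the H-H bond energy.
Σ(broken) = 2×354 + 8×402 = 3924
Σ(formed) = 1×354 + 6×402 + 1×635 + 1×D = 3401 + D
ΔH = Σ(broken) − Σ(formed) = (3924) − (3401 + D) = +523 − D
Setting this equal to +101 kJ gives D = 422 kJ/mol.

D(H-H) ≈ 422 kJ/mol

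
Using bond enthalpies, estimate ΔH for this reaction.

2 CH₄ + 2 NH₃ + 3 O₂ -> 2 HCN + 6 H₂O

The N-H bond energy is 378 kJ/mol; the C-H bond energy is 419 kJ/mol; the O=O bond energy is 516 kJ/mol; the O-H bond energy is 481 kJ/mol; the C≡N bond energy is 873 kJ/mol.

Bonds broken (reactants):
  C-H: 8 × 419 = 3352
  N-H: 6 × 378 = 2268
  O=O: 3 × 516 = 1548
  Σ(broken) = 7168 kJ
Bonds formed (products):
  C≡N: 2 × 873 = 1746
  C-H: 2 × 419 = 838
  O-H: 12 × 481 = 5772
  Σ(formed) = 8356 kJ
ΔH = Σ(broken) − Σ(formed) = 7168 − 8356 = −1188 kJ

ΔH ≈ −1188 kJ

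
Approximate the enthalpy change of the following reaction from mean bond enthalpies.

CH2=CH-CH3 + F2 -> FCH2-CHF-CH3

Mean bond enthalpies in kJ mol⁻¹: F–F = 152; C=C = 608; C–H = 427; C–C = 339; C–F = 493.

Bonds broken (reactants):
  C–C: 1 × 339 = 339
  C–H: 6 × 427 = 2562
  C=C: 1 × 608 = 608
  F–F: 1 × 152 = 152
  Σ(broken) = 3661 kJ
Bonds formed (products):
  C–C: 2 × 339 = 678
  C–F: 2 × 493 = 986
  C–H: 6 × 427 = 2562
  Σ(formed) = 4226 kJ
ΔH = Σ(broken) − Σ(formed) = 3661 − 4226 = −565 kJ

ΔH ≈ −565 kJ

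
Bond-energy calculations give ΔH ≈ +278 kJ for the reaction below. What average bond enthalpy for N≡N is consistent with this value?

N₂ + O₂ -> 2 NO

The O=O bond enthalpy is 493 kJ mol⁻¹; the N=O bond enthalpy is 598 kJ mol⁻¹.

Let D be the N≡N bond energy.
Σ(broken) = 1×D + 1×493 = 493 + D
Σ(formed) = 2×598 = 1196
ΔH = Σ(broken) − Σ(formed) = (493 + D) − (1196) = −703 + D
Setting this equal to +278 kJ gives D = 981 kJ/mol.

D(N≡N) ≈ 981 kJ/mol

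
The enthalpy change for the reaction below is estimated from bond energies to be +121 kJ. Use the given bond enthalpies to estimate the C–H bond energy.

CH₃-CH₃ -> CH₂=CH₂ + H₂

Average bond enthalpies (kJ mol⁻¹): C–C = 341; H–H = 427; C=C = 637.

D(C–H) ≈ 422 kJ/mol

Let D be the C–H bond energy.
Σ(broken) = 1×341 + 6×D = 341 + 6D
Σ(formed) = 4×D + 1×637 + 1×427 = 1064 + 4D
ΔH = Σ(broken) − Σ(formed) = (341 + 6D) − (1064 + 4D) = −723 + 2D
Setting this equal to +121 kJ gives 2D = 844, so D = 422 kJ/mol.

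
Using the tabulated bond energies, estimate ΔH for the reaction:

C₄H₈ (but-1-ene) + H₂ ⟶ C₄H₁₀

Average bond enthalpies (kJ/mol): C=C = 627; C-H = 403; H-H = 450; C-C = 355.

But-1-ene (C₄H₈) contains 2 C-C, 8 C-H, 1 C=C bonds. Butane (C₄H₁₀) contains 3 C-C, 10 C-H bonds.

Bonds broken (reactants):
  C-C: 2 × 355 = 710
  C-H: 8 × 403 = 3224
  C=C: 1 × 627 = 627
  H-H: 1 × 450 = 450
  Σ(broken) = 5011 kJ
Bonds formed (products):
  C-C: 3 × 355 = 1065
  C-H: 10 × 403 = 4030
  Σ(formed) = 5095 kJ
ΔH = Σ(broken) − Σ(formed) = 5011 − 5095 = −84 kJ

ΔH ≈ −84 kJ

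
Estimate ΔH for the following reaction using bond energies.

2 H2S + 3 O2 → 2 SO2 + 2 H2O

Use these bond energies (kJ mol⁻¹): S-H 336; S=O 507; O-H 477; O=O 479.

ΔH ≈ −1155 kJ

Bonds broken (reactants):
  O=O: 3 × 479 = 1437
  S-H: 4 × 336 = 1344
  Σ(broken) = 2781 kJ
Bonds formed (products):
  O-H: 4 × 477 = 1908
  S=O: 4 × 507 = 2028
  Σ(formed) = 3936 kJ
ΔH = Σ(broken) − Σ(formed) = 2781 − 3936 = −1155 kJ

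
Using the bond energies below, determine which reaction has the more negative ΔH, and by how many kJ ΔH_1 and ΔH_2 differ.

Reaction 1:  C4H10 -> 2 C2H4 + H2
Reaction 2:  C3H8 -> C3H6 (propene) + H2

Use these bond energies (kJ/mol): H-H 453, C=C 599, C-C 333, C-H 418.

Reaction 2, by 67 kJ

Reaction 1:
  Bonds broken (reactants):
    C-C: 3 × 333 = 999
    C-H: 10 × 418 = 4180
    Σ(broken) = 5179 kJ
  Bonds formed (products):
    C-H: 8 × 418 = 3344
    C=C: 2 × 599 = 1198
    H-H: 1 × 453 = 453
    Σ(formed) = 4995 kJ
  ΔH_1 = 5179 − 4995 = +184 kJ
Reaction 2:
  Bonds broken (reactants):
    C-C: 2 × 333 = 666
    C-H: 8 × 418 = 3344
    Σ(broken) = 4010 kJ
  Bonds formed (products):
    C-C: 1 × 333 = 333
    C-H: 6 × 418 = 2508
    C=C: 1 × 599 = 599
    H-H: 1 × 453 = 453
    Σ(formed) = 3893 kJ
  ΔH_2 = 4010 − 3893 = +117 kJ
ΔH_1 − ΔH_2 = +67 kJ, so reaction 2 has the more negative ΔH; |ΔH_1 − ΔH_2| = 67 kJ.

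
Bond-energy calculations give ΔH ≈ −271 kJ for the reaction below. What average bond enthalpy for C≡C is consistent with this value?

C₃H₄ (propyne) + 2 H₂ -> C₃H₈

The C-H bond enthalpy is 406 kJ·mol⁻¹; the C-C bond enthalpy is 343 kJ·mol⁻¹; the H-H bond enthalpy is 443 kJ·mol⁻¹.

D(C≡C) ≈ 810 kJ/mol

Let D be the C≡C bond energy.
Σ(broken) = 1×D + 1×343 + 4×406 + 2×443 = 2853 + D
Σ(formed) = 2×343 + 8×406 = 3934
ΔH = Σ(broken) − Σ(formed) = (2853 + D) − (3934) = −1081 + D
Setting this equal to −271 kJ gives D = 810 kJ/mol.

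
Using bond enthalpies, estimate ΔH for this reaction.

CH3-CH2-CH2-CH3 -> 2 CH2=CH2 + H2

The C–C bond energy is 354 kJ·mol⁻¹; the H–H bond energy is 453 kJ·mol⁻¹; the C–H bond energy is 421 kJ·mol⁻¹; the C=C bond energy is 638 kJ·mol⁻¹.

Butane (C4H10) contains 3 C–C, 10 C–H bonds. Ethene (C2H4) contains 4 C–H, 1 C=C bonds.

Bonds broken (reactants):
  C–C: 3 × 354 = 1062
  C–H: 10 × 421 = 4210
  Σ(broken) = 5272 kJ
Bonds formed (products):
  C–H: 8 × 421 = 3368
  C=C: 2 × 638 = 1276
  H–H: 1 × 453 = 453
  Σ(formed) = 5097 kJ
ΔH = Σ(broken) − Σ(formed) = 5272 − 5097 = +175 kJ

ΔH ≈ +175 kJ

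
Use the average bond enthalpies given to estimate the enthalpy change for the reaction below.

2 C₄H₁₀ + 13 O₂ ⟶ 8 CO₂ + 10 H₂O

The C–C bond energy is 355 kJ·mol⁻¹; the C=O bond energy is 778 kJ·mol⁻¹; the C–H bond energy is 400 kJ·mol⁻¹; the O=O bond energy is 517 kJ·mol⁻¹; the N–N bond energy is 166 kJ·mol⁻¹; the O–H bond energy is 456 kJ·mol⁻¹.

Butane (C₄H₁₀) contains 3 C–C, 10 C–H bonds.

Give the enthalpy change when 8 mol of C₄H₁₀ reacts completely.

ΔH = −18868 kJ

Bonds broken (reactants):
  C–C: 6 × 355 = 2130
  C–H: 20 × 400 = 8000
  O=O: 13 × 517 = 6721
  Σ(broken) = 16851 kJ
Bonds formed (products):
  C=O: 16 × 778 = 12448
  O–H: 20 × 456 = 9120
  Σ(formed) = 21568 kJ
ΔH = Σ(broken) − Σ(formed) = 16851 − 21568 = −4717 kJ
For 4× the reaction as written: 4 × (−4717) = −18868 kJ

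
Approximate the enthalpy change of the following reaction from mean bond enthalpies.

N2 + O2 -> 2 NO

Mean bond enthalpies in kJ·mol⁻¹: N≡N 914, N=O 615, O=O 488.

ΔH ≈ +172 kJ

Bonds broken (reactants):
  N≡N: 1 × 914 = 914
  O=O: 1 × 488 = 488
  Σ(broken) = 1402 kJ
Bonds formed (products):
  N=O: 2 × 615 = 1230
  Σ(formed) = 1230 kJ
ΔH = Σ(broken) − Σ(formed) = 1402 − 1230 = +172 kJ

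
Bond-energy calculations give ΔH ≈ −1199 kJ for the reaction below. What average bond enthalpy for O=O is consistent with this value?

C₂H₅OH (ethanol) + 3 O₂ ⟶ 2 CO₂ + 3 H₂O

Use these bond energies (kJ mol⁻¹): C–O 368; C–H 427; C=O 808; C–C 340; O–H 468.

D(O=O) ≈ 510 kJ/mol

Let D be the O=O bond energy.
Σ(broken) = 1×340 + 5×427 + 1×368 + 1×468 + 3×D = 3311 + 3D
Σ(formed) = 4×808 + 6×468 = 6040
ΔH = Σ(broken) − Σ(formed) = (3311 + 3D) − (6040) = −2729 + 3D
Setting this equal to −1199 kJ gives 3D = 1530, so D = 510 kJ/mol.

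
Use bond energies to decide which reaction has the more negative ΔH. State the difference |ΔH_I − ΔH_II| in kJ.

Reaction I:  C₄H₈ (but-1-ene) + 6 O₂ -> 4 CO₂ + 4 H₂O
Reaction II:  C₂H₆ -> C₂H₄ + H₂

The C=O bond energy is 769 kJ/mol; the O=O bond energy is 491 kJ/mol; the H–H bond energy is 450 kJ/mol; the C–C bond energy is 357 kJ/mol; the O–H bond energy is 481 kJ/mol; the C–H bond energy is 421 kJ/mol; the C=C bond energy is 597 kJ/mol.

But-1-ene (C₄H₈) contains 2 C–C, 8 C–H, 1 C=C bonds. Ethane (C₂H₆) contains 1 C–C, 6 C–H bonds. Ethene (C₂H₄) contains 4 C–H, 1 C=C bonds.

Reaction I, by 2527 kJ

Reaction I:
  Bonds broken (reactants):
    C–C: 2 × 357 = 714
    C–H: 8 × 421 = 3368
    C=C: 1 × 597 = 597
    O=O: 6 × 491 = 2946
    Σ(broken) = 7625 kJ
  Bonds formed (products):
    C=O: 8 × 769 = 6152
    O–H: 8 × 481 = 3848
    Σ(formed) = 10000 kJ
  ΔH_I = 7625 − 10000 = −2375 kJ
Reaction II:
  Bonds broken (reactants):
    C–C: 1 × 357 = 357
    C–H: 6 × 421 = 2526
    Σ(broken) = 2883 kJ
  Bonds formed (products):
    C–H: 4 × 421 = 1684
    C=C: 1 × 597 = 597
    H–H: 1 × 450 = 450
    Σ(formed) = 2731 kJ
  ΔH_II = 2883 − 2731 = +152 kJ
ΔH_I − ΔH_II = −2527 kJ, so reaction I has the more negative ΔH; |ΔH_I − ΔH_II| = 2527 kJ.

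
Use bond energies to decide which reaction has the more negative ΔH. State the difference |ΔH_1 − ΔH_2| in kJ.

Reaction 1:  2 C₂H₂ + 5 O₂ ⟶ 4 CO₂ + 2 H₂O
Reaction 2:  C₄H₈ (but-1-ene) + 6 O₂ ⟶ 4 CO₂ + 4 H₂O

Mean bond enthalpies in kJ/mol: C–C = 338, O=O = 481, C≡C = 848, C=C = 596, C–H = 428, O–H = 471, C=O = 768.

Reaction 1:
  Bonds broken (reactants):
    C≡C: 2 × 848 = 1696
    C–H: 4 × 428 = 1712
    O=O: 5 × 481 = 2405
    Σ(broken) = 5813 kJ
  Bonds formed (products):
    C=O: 8 × 768 = 6144
    O–H: 4 × 471 = 1884
    Σ(formed) = 8028 kJ
  ΔH_1 = 5813 − 8028 = −2215 kJ
Reaction 2:
  Bonds broken (reactants):
    C–C: 2 × 338 = 676
    C–H: 8 × 428 = 3424
    C=C: 1 × 596 = 596
    O=O: 6 × 481 = 2886
    Σ(broken) = 7582 kJ
  Bonds formed (products):
    C=O: 8 × 768 = 6144
    O–H: 8 × 471 = 3768
    Σ(formed) = 9912 kJ
  ΔH_2 = 7582 − 9912 = −2330 kJ
ΔH_1 − ΔH_2 = +115 kJ, so reaction 2 has the more negative ΔH; |ΔH_1 − ΔH_2| = 115 kJ.

Reaction 2, by 115 kJ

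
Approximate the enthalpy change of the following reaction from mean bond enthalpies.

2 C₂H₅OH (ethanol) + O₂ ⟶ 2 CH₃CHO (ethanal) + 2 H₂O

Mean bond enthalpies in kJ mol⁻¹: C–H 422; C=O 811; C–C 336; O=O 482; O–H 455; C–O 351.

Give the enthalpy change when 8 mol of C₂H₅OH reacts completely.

ΔH = −2016 kJ

Bonds broken (reactants):
  C–C: 2 × 336 = 672
  C–H: 10 × 422 = 4220
  C–O: 2 × 351 = 702
  O–H: 2 × 455 = 910
  O=O: 1 × 482 = 482
  Σ(broken) = 6986 kJ
Bonds formed (products):
  C–C: 2 × 336 = 672
  C–H: 8 × 422 = 3376
  C=O: 2 × 811 = 1622
  O–H: 4 × 455 = 1820
  Σ(formed) = 7490 kJ
ΔH = Σ(broken) − Σ(formed) = 6986 − 7490 = −504 kJ
For 4× the reaction as written: 4 × (−504) = −2016 kJ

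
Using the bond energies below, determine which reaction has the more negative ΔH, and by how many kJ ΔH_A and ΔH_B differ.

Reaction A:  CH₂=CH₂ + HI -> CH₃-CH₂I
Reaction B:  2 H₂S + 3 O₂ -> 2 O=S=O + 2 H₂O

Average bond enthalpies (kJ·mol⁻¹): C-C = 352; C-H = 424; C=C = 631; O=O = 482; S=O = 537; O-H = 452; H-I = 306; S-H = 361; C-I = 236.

Reaction B, by 991 kJ

Reaction A:
  Bonds broken (reactants):
    C-H: 4 × 424 = 1696
    C=C: 1 × 631 = 631
    H-I: 1 × 306 = 306
    Σ(broken) = 2633 kJ
  Bonds formed (products):
    C-C: 1 × 352 = 352
    C-H: 5 × 424 = 2120
    C-I: 1 × 236 = 236
    Σ(formed) = 2708 kJ
  ΔH_A = 2633 − 2708 = −75 kJ
Reaction B:
  Bonds broken (reactants):
    O=O: 3 × 482 = 1446
    S-H: 4 × 361 = 1444
    Σ(broken) = 2890 kJ
  Bonds formed (products):
    O-H: 4 × 452 = 1808
    S=O: 4 × 537 = 2148
    Σ(formed) = 3956 kJ
  ΔH_B = 2890 − 3956 = −1066 kJ
ΔH_A − ΔH_B = +991 kJ, so reaction B has the more negative ΔH; |ΔH_A − ΔH_B| = 991 kJ.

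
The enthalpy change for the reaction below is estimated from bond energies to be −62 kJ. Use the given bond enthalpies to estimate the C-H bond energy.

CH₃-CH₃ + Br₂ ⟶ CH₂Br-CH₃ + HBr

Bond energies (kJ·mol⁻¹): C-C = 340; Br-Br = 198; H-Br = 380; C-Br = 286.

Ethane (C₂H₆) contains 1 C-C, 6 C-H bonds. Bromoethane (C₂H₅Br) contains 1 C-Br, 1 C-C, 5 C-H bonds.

D(C-H) ≈ 406 kJ/mol

Let D be the C-H bond energy.
Σ(broken) = 1×198 + 1×340 + 6×D = 538 + 6D
Σ(formed) = 1×286 + 1×340 + 5×D + 1×380 = 1006 + 5D
ΔH = Σ(broken) − Σ(formed) = (538 + 6D) − (1006 + 5D) = −468 + D
Setting this equal to −62 kJ gives D = 406 kJ/mol.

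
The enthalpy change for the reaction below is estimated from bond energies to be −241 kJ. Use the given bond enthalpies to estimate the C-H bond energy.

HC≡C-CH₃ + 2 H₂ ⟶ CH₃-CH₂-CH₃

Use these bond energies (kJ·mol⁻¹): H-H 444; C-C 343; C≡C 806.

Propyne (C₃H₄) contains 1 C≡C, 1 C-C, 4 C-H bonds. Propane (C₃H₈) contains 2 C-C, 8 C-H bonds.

D(C-H) ≈ 398 kJ/mol

Let D be the C-H bond energy.
Σ(broken) = 1×806 + 1×343 + 4×D + 2×444 = 2037 + 4D
Σ(formed) = 2×343 + 8×D = 686 + 8D
ΔH = Σ(broken) − Σ(formed) = (2037 + 4D) − (686 + 8D) = +1351 − 4D
Setting this equal to −241 kJ gives 4D = 1592, so D = 398 kJ/mol.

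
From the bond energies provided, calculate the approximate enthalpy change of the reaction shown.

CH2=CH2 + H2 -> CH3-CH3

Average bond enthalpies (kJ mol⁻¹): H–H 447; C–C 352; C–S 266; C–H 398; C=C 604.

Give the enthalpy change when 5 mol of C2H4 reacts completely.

Bonds broken (reactants):
  C–H: 4 × 398 = 1592
  C=C: 1 × 604 = 604
  H–H: 1 × 447 = 447
  Σ(broken) = 2643 kJ
Bonds formed (products):
  C–C: 1 × 352 = 352
  C–H: 6 × 398 = 2388
  Σ(formed) = 2740 kJ
ΔH = Σ(broken) − Σ(formed) = 2643 − 2740 = −97 kJ
For 5× the reaction as written: 5 × (−97) = −485 kJ

ΔH = −485 kJ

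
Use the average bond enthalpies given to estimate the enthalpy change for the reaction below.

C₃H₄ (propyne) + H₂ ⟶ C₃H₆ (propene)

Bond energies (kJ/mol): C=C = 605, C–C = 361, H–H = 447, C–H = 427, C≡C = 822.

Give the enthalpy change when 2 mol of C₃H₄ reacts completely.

ΔH = −380 kJ

Bonds broken (reactants):
  C≡C: 1 × 822 = 822
  C–C: 1 × 361 = 361
  C–H: 4 × 427 = 1708
  H–H: 1 × 447 = 447
  Σ(broken) = 3338 kJ
Bonds formed (products):
  C–C: 1 × 361 = 361
  C–H: 6 × 427 = 2562
  C=C: 1 × 605 = 605
  Σ(formed) = 3528 kJ
ΔH = Σ(broken) − Σ(formed) = 3338 − 3528 = −190 kJ
For 2× the reaction as written: 2 × (−190) = −380 kJ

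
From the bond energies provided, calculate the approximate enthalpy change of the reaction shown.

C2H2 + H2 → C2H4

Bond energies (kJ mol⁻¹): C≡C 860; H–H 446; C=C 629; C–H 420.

ΔH ≈ −163 kJ

Bonds broken (reactants):
  C≡C: 1 × 860 = 860
  C–H: 2 × 420 = 840
  H–H: 1 × 446 = 446
  Σ(broken) = 2146 kJ
Bonds formed (products):
  C–H: 4 × 420 = 1680
  C=C: 1 × 629 = 629
  Σ(formed) = 2309 kJ
ΔH = Σ(broken) − Σ(formed) = 2146 − 2309 = −163 kJ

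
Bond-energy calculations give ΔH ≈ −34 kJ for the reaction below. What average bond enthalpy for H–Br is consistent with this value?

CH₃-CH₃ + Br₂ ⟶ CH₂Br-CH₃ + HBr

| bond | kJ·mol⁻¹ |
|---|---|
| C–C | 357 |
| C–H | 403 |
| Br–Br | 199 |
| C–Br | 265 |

D(H–Br) ≈ 371 kJ/mol

Let D be the H–Br bond energy.
Σ(broken) = 1×199 + 1×357 + 6×403 = 2974
Σ(formed) = 1×265 + 1×357 + 5×403 + 1×D = 2637 + D
ΔH = Σ(broken) − Σ(formed) = (2974) − (2637 + D) = +337 − D
Setting this equal to −34 kJ gives D = 371 kJ/mol.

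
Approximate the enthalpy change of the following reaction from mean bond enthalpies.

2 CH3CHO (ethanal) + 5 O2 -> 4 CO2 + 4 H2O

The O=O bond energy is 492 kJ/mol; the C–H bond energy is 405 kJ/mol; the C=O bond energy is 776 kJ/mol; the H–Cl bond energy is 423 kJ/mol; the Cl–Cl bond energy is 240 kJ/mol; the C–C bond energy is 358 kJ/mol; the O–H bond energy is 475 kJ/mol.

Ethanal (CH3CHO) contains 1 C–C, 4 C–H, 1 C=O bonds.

Bonds broken (reactants):
  C–C: 2 × 358 = 716
  C–H: 8 × 405 = 3240
  C=O: 2 × 776 = 1552
  O=O: 5 × 492 = 2460
  Σ(broken) = 7968 kJ
Bonds formed (products):
  C=O: 8 × 776 = 6208
  O–H: 8 × 475 = 3800
  Σ(formed) = 10008 kJ
ΔH = Σ(broken) − Σ(formed) = 7968 − 10008 = −2040 kJ

ΔH ≈ −2040 kJ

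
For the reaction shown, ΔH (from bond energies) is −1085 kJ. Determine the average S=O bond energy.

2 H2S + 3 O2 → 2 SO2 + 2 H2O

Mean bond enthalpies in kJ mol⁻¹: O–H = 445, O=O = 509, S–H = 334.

Let D be the S=O bond energy.
Σ(broken) = 3×509 + 4×334 = 2863
Σ(formed) = 4×445 + 4×D = 1780 + 4D
ΔH = Σ(broken) − Σ(formed) = (2863) − (1780 + 4D) = +1083 − 4D
Setting this equal to −1085 kJ gives 4D = 2168, so D = 542 kJ/mol.

D(S=O) ≈ 542 kJ/mol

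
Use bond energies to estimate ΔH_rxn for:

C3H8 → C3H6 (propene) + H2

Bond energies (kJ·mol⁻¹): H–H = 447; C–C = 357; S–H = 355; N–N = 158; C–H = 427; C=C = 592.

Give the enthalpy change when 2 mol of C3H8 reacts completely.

ΔH = +344 kJ

Bonds broken (reactants):
  C–C: 2 × 357 = 714
  C–H: 8 × 427 = 3416
  Σ(broken) = 4130 kJ
Bonds formed (products):
  C–C: 1 × 357 = 357
  C–H: 6 × 427 = 2562
  C=C: 1 × 592 = 592
  H–H: 1 × 447 = 447
  Σ(formed) = 3958 kJ
ΔH = Σ(broken) − Σ(formed) = 4130 − 3958 = +172 kJ
For 2× the reaction as written: 2 × (+172) = +344 kJ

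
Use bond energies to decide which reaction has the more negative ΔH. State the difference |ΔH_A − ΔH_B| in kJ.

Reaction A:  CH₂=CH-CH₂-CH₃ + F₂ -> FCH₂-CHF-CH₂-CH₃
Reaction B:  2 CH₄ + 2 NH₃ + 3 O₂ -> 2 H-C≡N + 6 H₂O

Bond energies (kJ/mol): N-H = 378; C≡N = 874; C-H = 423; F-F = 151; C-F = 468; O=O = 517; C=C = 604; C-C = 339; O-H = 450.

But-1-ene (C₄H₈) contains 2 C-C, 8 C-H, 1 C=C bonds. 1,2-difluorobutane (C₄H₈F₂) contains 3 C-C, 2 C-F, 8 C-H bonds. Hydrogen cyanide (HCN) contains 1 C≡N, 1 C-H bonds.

Reaction A:
  Bonds broken (reactants):
    C-C: 2 × 339 = 678
    C-H: 8 × 423 = 3384
    C=C: 1 × 604 = 604
    F-F: 1 × 151 = 151
    Σ(broken) = 4817 kJ
  Bonds formed (products):
    C-C: 3 × 339 = 1017
    C-F: 2 × 468 = 936
    C-H: 8 × 423 = 3384
    Σ(formed) = 5337 kJ
  ΔH_A = 4817 − 5337 = −520 kJ
Reaction B:
  Bonds broken (reactants):
    C-H: 8 × 423 = 3384
    N-H: 6 × 378 = 2268
    O=O: 3 × 517 = 1551
    Σ(broken) = 7203 kJ
  Bonds formed (products):
    C≡N: 2 × 874 = 1748
    C-H: 2 × 423 = 846
    O-H: 12 × 450 = 5400
    Σ(formed) = 7994 kJ
  ΔH_B = 7203 − 7994 = −791 kJ
ΔH_A − ΔH_B = +271 kJ, so reaction B has the more negative ΔH; |ΔH_A − ΔH_B| = 271 kJ.

Reaction B, by 271 kJ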